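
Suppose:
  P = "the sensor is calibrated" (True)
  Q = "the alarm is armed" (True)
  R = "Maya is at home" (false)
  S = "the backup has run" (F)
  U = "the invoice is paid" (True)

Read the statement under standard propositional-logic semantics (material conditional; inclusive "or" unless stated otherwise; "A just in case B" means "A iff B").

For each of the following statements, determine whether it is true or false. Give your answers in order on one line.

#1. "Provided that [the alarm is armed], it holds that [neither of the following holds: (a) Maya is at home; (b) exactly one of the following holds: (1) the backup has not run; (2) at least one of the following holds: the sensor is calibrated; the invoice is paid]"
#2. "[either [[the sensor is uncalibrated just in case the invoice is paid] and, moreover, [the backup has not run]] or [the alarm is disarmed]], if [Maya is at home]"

#1: In symbols: Q -> (R nor (not S xor (P or U)))

not S = not False = True
P or U = True or True = True
not S xor (P or U) = True xor True = False
R nor (not S xor (P or U)) = False nor False = True
Q -> (R nor (not S xor (P or U))) = True -> True = True
So #1 is true.

#2: Parsed as R -> (((not P iff U) and not S) or not Q)

not P = not True = False
not P iff U = False iff True = False
not S = not False = True
(not P iff U) and not S = False and True = False
not Q = not True = False
((not P iff U) and not S) or not Q = False or False = False
R -> (((not P iff U) and not S) or not Q) = False -> False = True
Thus #2 is true.

#1 T / #2 T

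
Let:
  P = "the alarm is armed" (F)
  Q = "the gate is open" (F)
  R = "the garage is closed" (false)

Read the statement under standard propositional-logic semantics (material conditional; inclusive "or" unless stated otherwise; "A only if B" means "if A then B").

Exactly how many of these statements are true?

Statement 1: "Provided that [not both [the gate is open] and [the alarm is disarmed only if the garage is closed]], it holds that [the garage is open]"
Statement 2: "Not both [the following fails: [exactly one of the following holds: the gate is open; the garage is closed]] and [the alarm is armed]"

2

Statement 1: Formalization: (Q ↑ (¬P → R)) → ¬R

¬P = ¬F = T
¬P → R = T → F = F
Q ↑ (¬P → R) = F ↑ F = T
¬R = ¬F = T
(Q ↑ (¬P → R)) → ¬R = T → T = T
Hence Statement 1 is true.

Statement 2: Formalization: ¬(Q ⊕ R) ↑ P

Q ⊕ R = F ⊕ F = F
¬(Q ⊕ R) = ¬F = T
¬(Q ⊕ R) ↑ P = T ↑ F = T
Hence Statement 2 is true.

2 of the 2 statements are true.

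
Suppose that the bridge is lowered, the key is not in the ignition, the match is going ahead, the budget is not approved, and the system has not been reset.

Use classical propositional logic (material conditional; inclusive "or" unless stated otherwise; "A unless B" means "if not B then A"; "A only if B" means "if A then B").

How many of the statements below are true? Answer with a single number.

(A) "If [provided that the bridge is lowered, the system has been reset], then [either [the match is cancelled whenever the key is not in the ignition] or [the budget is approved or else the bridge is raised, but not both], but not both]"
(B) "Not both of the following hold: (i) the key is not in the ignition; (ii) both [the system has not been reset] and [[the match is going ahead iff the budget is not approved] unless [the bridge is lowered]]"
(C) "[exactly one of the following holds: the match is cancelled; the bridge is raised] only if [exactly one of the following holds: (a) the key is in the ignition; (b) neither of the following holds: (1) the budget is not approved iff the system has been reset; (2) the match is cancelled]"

Let P = "the bridge is raised" (False), U = "the system has been reset" (False), Q = "the key is in the ignition" (False), R = "the match is cancelled" (False), S = "the budget is approved" (False).

(A): In symbols: (not P -> U) -> ((not Q -> R) xor (S xor P))

not P = not False = True
not P -> U = True -> False = False
not Q = not False = True
not Q -> R = True -> False = False
S xor P = False xor False = False
(not Q -> R) xor (S xor P) = False xor False = False
(not P -> U) -> ((not Q -> R) xor (S xor P)) = False -> False = True
So (A) is true.

(B): This is not Q nand (not U and ((not R iff not S) or not P)).

not Q = not False = True
not U = not False = True
not R = not False = True
not S = not False = True
not R iff not S = True iff True = True
not P = not False = True
(not R iff not S) or not P = True or True = True
not U and ((not R iff not S) or not P) = True and True = True
not Q nand (not U and ((not R iff not S) or not P)) = True nand True = False
Thus (B) is false.

(C): In symbols: (R xor P) -> (Q xor ((not S iff U) nor R))

R xor P = False xor False = False
not S = not False = True
not S iff U = True iff False = False
(not S iff U) nor R = False nor False = True
Q xor ((not S iff U) nor R) = False xor True = True
(R xor P) -> (Q xor ((not S iff U) nor R)) = False -> True = True
Thus (C) is true.

Count: 2.

2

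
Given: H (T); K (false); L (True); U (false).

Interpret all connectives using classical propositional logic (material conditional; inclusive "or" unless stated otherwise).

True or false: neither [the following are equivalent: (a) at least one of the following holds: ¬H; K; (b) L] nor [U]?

In symbols: ((~H | K) <-> L) nor U

~H = ~T = F
~H | K = F | F = F
(~H | K) <-> L = F <-> T = F
((~H | K) <-> L) nor U = F nor F = T

True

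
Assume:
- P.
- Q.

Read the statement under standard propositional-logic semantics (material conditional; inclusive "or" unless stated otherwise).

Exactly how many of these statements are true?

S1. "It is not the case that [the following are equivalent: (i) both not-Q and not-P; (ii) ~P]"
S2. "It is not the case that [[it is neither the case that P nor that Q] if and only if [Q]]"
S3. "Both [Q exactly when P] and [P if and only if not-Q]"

1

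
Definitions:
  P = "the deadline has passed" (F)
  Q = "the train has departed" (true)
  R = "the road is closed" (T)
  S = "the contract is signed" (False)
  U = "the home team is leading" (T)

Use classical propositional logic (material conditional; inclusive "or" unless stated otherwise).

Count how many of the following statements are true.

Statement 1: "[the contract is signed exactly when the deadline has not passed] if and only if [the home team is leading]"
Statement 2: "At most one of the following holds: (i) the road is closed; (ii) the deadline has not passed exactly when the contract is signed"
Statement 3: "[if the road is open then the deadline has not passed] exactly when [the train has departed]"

2

Statement 1: Formalization: (S ↔ ¬P) ↔ U

¬P = ¬F = T
S ↔ ¬P = F ↔ T = F
(S ↔ ¬P) ↔ U = F ↔ T = F
So Statement 1 is false.

Statement 2: In symbols: R ↑ (¬P ↔ S)

¬P = ¬F = T
¬P ↔ S = T ↔ F = F
R ↑ (¬P ↔ S) = T ↑ F = T
Hence Statement 2 is true.

Statement 3: This is (¬R → ¬P) ↔ Q.

¬R = ¬T = F
¬P = ¬F = T
¬R → ¬P = F → T = T
(¬R → ¬P) ↔ Q = T ↔ T = T
Hence Statement 3 is true.

Count: 2.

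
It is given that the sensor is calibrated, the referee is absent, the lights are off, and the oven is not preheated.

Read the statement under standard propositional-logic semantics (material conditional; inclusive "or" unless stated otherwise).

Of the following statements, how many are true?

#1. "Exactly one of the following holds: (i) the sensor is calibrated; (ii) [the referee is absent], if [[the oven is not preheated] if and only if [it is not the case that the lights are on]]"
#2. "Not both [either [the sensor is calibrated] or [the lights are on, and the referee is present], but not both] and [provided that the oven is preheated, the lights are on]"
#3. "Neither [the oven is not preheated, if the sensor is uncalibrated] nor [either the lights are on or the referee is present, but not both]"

Let P = "the sensor is calibrated" (T), S = "the oven is preheated" (F), R = "the lights are on" (F), Q = "the referee is present" (F).

#1: Formalization: P xor ((~S <-> ~R) -> ~Q)

~S = ~F = T
~R = ~F = T
~S <-> ~R = T <-> T = T
~Q = ~F = T
(~S <-> ~R) -> ~Q = T -> T = T
P xor ((~S <-> ~R) -> ~Q) = T xor T = F
Thus #1 is false.

#2: This is (P xor (R & Q)) nand (S -> R).

R & Q = F & F = F
P xor (R & Q) = T xor F = T
S -> R = F -> F = T
(P xor (R & Q)) nand (S -> R) = T nand T = F
So #2 is false.

#3: Formalization: (~P -> ~S) nor (R xor Q)

~P = ~T = F
~S = ~F = T
~P -> ~S = F -> T = T
R xor Q = F xor F = F
(~P -> ~S) nor (R xor Q) = T nor F = F
Hence #3 is false.

0 of the 3 statements are true (none).

0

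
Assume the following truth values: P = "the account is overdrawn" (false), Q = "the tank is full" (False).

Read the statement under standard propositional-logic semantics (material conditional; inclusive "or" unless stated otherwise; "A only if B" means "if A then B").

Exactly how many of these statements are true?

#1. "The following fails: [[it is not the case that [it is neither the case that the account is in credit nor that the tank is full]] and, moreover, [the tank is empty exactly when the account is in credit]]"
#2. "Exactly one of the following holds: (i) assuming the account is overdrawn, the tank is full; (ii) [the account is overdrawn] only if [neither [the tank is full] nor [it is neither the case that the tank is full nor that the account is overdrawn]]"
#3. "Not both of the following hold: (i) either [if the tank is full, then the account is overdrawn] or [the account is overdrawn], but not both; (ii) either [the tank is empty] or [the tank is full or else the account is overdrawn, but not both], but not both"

0

#1: In symbols: not (not (not P nor Q) and (not Q iff not P))

not P = not False = True
not P nor Q = True nor False = False
not (not P nor Q) = not False = True
not Q = not False = True
not P = not False = True
not Q iff not P = True iff True = True
not (not P nor Q) and (not Q iff not P) = True and True = True
not (not (not P nor Q) and (not Q iff not P)) = not True = False
Hence #1 is false.

#2: Parsed as (P -> Q) xor (P -> (Q nor (Q nor P)))

P -> Q = False -> False = True
Q nor P = False nor False = True
Q nor (Q nor P) = False nor True = False
P -> (Q nor (Q nor P)) = False -> False = True
(P -> Q) xor (P -> (Q nor (Q nor P))) = True xor True = False
Thus #2 is false.

#3: Parsed as ((Q -> P) xor P) nand (not Q xor (Q xor P))

Q -> P = False -> False = True
(Q -> P) xor P = True xor False = True
not Q = not False = True
Q xor P = False xor False = False
not Q xor (Q xor P) = True xor False = True
((Q -> P) xor P) nand (not Q xor (Q xor P)) = True nand True = False
So #3 is false.

Count: 0.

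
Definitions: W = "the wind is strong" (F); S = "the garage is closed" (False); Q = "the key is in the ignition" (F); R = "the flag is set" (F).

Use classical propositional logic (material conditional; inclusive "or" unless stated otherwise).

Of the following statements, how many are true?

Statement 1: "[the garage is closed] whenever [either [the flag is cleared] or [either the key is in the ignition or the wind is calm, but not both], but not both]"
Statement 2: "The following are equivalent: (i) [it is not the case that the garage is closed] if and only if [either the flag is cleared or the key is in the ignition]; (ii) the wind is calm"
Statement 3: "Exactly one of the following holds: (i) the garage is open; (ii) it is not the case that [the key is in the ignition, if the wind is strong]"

Statement 1: This is (not R xor (Q xor not W)) -> S.

not R = not False = True
not W = not False = True
Q xor not W = False xor True = True
not R xor (Q xor not W) = True xor True = False
(not R xor (Q xor not W)) -> S = False -> False = True
Hence Statement 1 is true.

Statement 2: In symbols: (not S iff (not R or Q)) iff not W

not S = not False = True
not R = not False = True
not R or Q = True or False = True
not S iff (not R or Q) = True iff True = True
not W = not False = True
(not S iff (not R or Q)) iff not W = True iff True = True
So Statement 2 is true.

Statement 3: Formalization: not S xor not (W -> Q)

not S = not False = True
W -> Q = False -> False = True
not (W -> Q) = not True = False
not S xor not (W -> Q) = True xor False = True
Hence Statement 3 is true.

Count: 3.

3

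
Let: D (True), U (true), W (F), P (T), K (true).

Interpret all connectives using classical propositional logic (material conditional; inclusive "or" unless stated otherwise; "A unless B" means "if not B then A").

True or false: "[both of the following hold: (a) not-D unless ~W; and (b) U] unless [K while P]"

This is ((~D | ~W) & U) | (K & P).

~D = ~T = F
~W = ~F = T
~D | ~W = F | T = T
(~D | ~W) & U = T & T = T
K & P = T & T = T
((~D | ~W) & U) | (K & P) = T | T = T

The statement is true.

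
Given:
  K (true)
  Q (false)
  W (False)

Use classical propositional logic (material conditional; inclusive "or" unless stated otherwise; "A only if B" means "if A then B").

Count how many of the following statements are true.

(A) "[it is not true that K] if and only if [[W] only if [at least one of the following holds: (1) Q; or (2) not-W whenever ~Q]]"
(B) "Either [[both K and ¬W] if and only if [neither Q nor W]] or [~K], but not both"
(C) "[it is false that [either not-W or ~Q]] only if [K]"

2

(A): In symbols: ¬K ↔ (W → (Q ∨ (¬Q → ¬W)))

¬K = ¬T = F
¬Q = ¬F = T
¬W = ¬F = T
¬Q → ¬W = T → T = T
Q ∨ (¬Q → ¬W) = F ∨ T = T
W → (Q ∨ (¬Q → ¬W)) = F → T = T
¬K ↔ (W → (Q ∨ (¬Q → ¬W))) = F ↔ T = F
Hence (A) is false.

(B): Parsed as ((K ∧ ¬W) ↔ (Q ↓ W)) ⊕ ¬K

¬W = ¬F = T
K ∧ ¬W = T ∧ T = T
Q ↓ W = F ↓ F = T
(K ∧ ¬W) ↔ (Q ↓ W) = T ↔ T = T
¬K = ¬T = F
((K ∧ ¬W) ↔ (Q ↓ W)) ⊕ ¬K = T ⊕ F = T
Thus (B) is true.

(C): In symbols: ¬(¬W ∨ ¬Q) → K

¬W = ¬F = T
¬Q = ¬F = T
¬W ∨ ¬Q = T ∨ T = T
¬(¬W ∨ ¬Q) = ¬T = F
¬(¬W ∨ ¬Q) → K = F → T = T
Thus (C) is true.

2 of the 3 statements are true ((B), (C)).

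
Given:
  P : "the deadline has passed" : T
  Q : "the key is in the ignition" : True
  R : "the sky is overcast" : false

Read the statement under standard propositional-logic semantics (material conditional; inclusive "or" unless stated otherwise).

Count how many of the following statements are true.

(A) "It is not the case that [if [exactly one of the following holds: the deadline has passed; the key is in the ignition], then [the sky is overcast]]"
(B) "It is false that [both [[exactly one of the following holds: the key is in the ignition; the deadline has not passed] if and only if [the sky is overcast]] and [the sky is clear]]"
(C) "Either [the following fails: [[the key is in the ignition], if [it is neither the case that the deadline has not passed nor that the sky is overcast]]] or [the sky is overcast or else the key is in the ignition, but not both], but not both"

(A): In symbols: ¬((P ⊕ Q) → R)

P ⊕ Q = T ⊕ T = F
(P ⊕ Q) → R = F → F = T
¬((P ⊕ Q) → R) = ¬T = F
So (A) is false.

(B): Formalization: ¬(((Q ⊕ ¬P) ↔ R) ∧ ¬R)

¬P = ¬T = F
Q ⊕ ¬P = T ⊕ F = T
(Q ⊕ ¬P) ↔ R = T ↔ F = F
¬R = ¬F = T
((Q ⊕ ¬P) ↔ R) ∧ ¬R = F ∧ T = F
¬(((Q ⊕ ¬P) ↔ R) ∧ ¬R) = ¬F = T
Hence (B) is true.

(C): Parsed as ¬((¬P ↓ R) → Q) ⊕ (R ⊕ Q)

¬P = ¬T = F
¬P ↓ R = F ↓ F = T
(¬P ↓ R) → Q = T → T = T
¬((¬P ↓ R) → Q) = ¬T = F
R ⊕ Q = F ⊕ T = T
¬((¬P ↓ R) → Q) ⊕ (R ⊕ Q) = F ⊕ T = T
So (C) is true.

2 of the 3 statements are true ((B), (C)).

2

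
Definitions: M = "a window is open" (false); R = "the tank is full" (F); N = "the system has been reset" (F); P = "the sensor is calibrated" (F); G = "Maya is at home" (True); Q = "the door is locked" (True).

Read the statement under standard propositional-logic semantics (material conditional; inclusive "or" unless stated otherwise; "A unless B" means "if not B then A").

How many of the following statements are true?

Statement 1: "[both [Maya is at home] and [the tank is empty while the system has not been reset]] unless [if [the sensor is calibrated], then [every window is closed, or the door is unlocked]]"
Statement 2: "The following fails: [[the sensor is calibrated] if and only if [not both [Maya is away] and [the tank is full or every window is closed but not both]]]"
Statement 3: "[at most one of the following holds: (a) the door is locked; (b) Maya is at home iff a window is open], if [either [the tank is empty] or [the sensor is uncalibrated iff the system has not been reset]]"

3

Statement 1: Parsed as (G and (not R and not N)) or (P -> (not M or not Q))

not R = not False = True
not N = not False = True
not R and not N = True and True = True
G and (not R and not N) = True and True = True
not M = not False = True
not Q = not True = False
not M or not Q = True or False = True
P -> (not M or not Q) = False -> True = True
(G and (not R and not N)) or (P -> (not M or not Q)) = True or True = True
Thus Statement 1 is true.

Statement 2: Formalization: not (P iff (not G nand (R xor not M)))

not G = not True = False
not M = not False = True
R xor not M = False xor True = True
not G nand (R xor not M) = False nand True = True
P iff (not G nand (R xor not M)) = False iff True = False
not (P iff (not G nand (R xor not M))) = not False = True
Hence Statement 2 is true.

Statement 3: In symbols: (not R or (not P iff not N)) -> (Q nand (G iff M))

not R = not False = True
not P = not False = True
not N = not False = True
not P iff not N = True iff True = True
not R or (not P iff not N) = True or True = True
G iff M = True iff False = False
Q nand (G iff M) = True nand False = True
(not R or (not P iff not N)) -> (Q nand (G iff M)) = True -> True = True
Hence Statement 3 is true.

3 of the 3 statements are true (Statement 1, Statement 2, Statement 3).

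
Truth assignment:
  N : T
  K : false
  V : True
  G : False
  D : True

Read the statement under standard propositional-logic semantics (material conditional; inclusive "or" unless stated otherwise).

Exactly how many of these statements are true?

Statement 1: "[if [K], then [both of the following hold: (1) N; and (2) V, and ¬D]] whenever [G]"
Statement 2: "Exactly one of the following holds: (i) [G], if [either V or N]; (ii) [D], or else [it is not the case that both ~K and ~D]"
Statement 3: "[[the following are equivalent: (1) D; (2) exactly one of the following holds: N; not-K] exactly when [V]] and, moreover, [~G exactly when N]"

2

Statement 1: Parsed as G -> (K -> (N and (V and not D)))

not D = not True = False
V and not D = True and False = False
N and (V and not D) = True and False = False
K -> (N and (V and not D)) = False -> False = True
G -> (K -> (N and (V and not D))) = False -> True = True
So Statement 1 is true.

Statement 2: Parsed as ((V or N) -> G) xor (D or (not K nand not D))

V or N = True or True = True
(V or N) -> G = True -> False = False
not K = not False = True
not D = not True = False
not K nand not D = True nand False = True
D or (not K nand not D) = True or True = True
((V or N) -> G) xor (D or (not K nand not D)) = False xor True = True
Hence Statement 2 is true.

Statement 3: This is ((D iff (N xor not K)) iff V) and (not G iff N).

not K = not False = True
N xor not K = True xor True = False
D iff (N xor not K) = True iff False = False
(D iff (N xor not K)) iff V = False iff True = False
not G = not False = True
not G iff N = True iff True = True
((D iff (N xor not K)) iff V) and (not G iff N) = False and True = False
Hence Statement 3 is false.

True statements: 2 (Statement 1, Statement 2).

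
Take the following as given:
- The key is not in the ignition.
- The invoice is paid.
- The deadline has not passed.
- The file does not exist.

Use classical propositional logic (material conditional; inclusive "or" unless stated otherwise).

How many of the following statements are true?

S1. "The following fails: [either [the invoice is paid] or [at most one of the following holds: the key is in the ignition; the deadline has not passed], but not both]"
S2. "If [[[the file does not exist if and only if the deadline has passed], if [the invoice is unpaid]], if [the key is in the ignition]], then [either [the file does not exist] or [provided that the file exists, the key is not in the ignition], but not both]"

Let Q = "the invoice is paid" (True), P = "the key is in the ignition" (False), R = "the deadline has passed" (False), S = "the file exists" (False).

S1: In symbols: not (Q xor (P nand not R))

not R = not False = True
P nand not R = False nand True = True
Q xor (P nand not R) = True xor True = False
not (Q xor (P nand not R)) = not False = True
So S1 is true.

S2: This is (P -> (not Q -> (not S iff R))) -> (not S xor (S -> not P)).

not Q = not True = False
not S = not False = True
not S iff R = True iff False = False
not Q -> (not S iff R) = False -> False = True
P -> (not Q -> (not S iff R)) = False -> True = True
not S = not False = True
not P = not False = True
S -> not P = False -> True = True
not S xor (S -> not P) = True xor True = False
(P -> (not Q -> (not S iff R))) -> (not S xor (S -> not P)) = True -> False = False
So S2 is false.

True statements: 1 (S1).

1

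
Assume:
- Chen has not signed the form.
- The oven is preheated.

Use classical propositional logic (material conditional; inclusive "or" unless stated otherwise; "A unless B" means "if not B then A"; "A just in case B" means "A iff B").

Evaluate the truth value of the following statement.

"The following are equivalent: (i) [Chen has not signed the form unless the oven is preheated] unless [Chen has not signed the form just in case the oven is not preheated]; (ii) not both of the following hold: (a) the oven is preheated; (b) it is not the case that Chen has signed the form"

False.

Let P = "Chen has signed the form" (F), Q = "the oven is preheated" (T).
Formalization: ((~P | Q) | (~P <-> ~Q)) <-> (Q nand ~P)

~P = ~F = T
~P | Q = T | T = T
~P = ~F = T
~Q = ~T = F
~P <-> ~Q = T <-> F = F
(~P | Q) | (~P <-> ~Q) = T | F = T
~P = ~F = T
Q nand ~P = T nand T = F
((~P | Q) | (~P <-> ~Q)) <-> (Q nand ~P) = T <-> F = F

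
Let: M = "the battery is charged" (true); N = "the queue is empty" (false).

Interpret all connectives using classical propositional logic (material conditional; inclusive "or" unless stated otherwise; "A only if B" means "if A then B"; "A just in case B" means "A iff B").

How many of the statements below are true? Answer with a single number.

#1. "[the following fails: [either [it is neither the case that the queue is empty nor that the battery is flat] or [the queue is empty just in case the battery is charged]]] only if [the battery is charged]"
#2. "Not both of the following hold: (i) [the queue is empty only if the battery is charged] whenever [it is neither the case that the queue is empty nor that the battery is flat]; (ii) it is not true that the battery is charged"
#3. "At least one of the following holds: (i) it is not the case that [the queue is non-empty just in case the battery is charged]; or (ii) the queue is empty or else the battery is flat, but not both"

#1: This is ~((N nor ~M) | (N <-> M)) -> M.

~M = ~T = F
N nor ~M = F nor F = T
N <-> M = F <-> T = F
(N nor ~M) | (N <-> M) = T | F = T
~((N nor ~M) | (N <-> M)) = ~T = F
~((N nor ~M) | (N <-> M)) -> M = F -> T = T
So #1 is true.

#2: In symbols: ((N nor ~M) -> (N -> M)) nand ~M

~M = ~T = F
N nor ~M = F nor F = T
N -> M = F -> T = T
(N nor ~M) -> (N -> M) = T -> T = T
~M = ~T = F
((N nor ~M) -> (N -> M)) nand ~M = T nand F = T
So #2 is true.

#3: This is ~(~N <-> M) | (N xor ~M).

~N = ~F = T
~N <-> M = T <-> T = T
~(~N <-> M) = ~T = F
~M = ~T = F
N xor ~M = F xor F = F
~(~N <-> M) | (N xor ~M) = F | F = F
Hence #3 is false.

2 of the 3 statements are true.

2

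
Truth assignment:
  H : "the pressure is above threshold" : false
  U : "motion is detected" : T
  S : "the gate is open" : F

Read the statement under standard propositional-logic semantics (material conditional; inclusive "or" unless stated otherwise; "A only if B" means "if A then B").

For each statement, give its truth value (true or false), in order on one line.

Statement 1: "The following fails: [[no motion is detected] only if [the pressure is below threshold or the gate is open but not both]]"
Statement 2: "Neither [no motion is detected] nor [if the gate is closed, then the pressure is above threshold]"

Statement 1 False; Statement 2 True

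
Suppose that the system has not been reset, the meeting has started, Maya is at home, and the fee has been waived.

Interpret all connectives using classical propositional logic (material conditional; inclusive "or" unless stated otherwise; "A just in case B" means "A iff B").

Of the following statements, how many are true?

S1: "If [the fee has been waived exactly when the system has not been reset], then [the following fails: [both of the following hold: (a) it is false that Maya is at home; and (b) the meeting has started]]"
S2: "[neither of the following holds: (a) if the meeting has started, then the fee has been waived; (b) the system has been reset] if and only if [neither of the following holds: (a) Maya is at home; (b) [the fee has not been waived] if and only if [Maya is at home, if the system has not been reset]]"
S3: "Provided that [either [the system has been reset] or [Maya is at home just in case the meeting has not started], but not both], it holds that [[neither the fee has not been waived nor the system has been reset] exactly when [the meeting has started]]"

Let S = "the fee has been waived" (True), P = "the system has been reset" (False), R = "Maya is at home" (True), Q = "the meeting has started" (True).

S1: Parsed as (S iff not P) -> not (not R and Q)

not P = not False = True
S iff not P = True iff True = True
not R = not True = False
not R and Q = False and True = False
not (not R and Q) = not False = True
(S iff not P) -> not (not R and Q) = True -> True = True
Thus S1 is true.

S2: Parsed as ((Q -> S) nor P) iff (R nor (not S iff (not P -> R)))

Q -> S = True -> True = True
(Q -> S) nor P = True nor False = False
not S = not True = False
not P = not False = True
not P -> R = True -> True = True
not S iff (not P -> R) = False iff True = False
R nor (not S iff (not P -> R)) = True nor False = False
((Q -> S) nor P) iff (R nor (not S iff (not P -> R))) = False iff False = True
So S2 is true.

S3: Formalization: (P xor (R iff not Q)) -> ((not S nor P) iff Q)

not Q = not True = False
R iff not Q = True iff False = False
P xor (R iff not Q) = False xor False = False
not S = not True = False
not S nor P = False nor False = True
(not S nor P) iff Q = True iff True = True
(P xor (R iff not Q)) -> ((not S nor P) iff Q) = False -> True = True
So S3 is true.

3 of the 3 statements are true (S1, S2, S3).

3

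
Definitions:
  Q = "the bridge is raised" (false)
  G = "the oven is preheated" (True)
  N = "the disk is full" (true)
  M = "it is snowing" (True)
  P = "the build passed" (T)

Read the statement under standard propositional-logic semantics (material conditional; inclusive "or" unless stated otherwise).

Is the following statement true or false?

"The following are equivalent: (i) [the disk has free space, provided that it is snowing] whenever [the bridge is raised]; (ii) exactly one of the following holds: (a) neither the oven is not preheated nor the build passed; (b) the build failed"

This is (Q -> (M -> not N)) iff ((not G nor P) xor not P).

not N = not True = False
M -> not N = True -> False = False
Q -> (M -> not N) = False -> False = True
not G = not True = False
not G nor P = False nor True = False
not P = not True = False
(not G nor P) xor not P = False xor False = False
(Q -> (M -> not N)) iff ((not G nor P) xor not P) = True iff False = False

False.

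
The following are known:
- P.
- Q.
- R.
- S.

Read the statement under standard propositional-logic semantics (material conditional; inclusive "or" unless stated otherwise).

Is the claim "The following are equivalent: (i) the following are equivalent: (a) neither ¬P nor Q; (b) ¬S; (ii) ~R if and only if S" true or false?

Formalization: ((~P nor Q) <-> ~S) <-> (~R <-> S)

~P = ~T = F
~P nor Q = F nor T = F
~S = ~T = F
(~P nor Q) <-> ~S = F <-> F = T
~R = ~T = F
~R <-> S = F <-> T = F
((~P nor Q) <-> ~S) <-> (~R <-> S) = T <-> F = F

false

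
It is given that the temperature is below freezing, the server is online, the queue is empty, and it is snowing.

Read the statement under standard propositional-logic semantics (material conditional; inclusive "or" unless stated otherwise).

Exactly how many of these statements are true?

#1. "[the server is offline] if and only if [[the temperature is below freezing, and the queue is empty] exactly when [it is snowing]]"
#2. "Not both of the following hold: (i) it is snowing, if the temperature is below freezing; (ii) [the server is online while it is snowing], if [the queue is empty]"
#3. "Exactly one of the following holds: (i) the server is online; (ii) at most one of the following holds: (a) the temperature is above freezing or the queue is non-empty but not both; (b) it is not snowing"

0

Let Q = "the server is online" (True), P = "the temperature is below freezing" (True), R = "the queue is empty" (True), S = "it is snowing" (True).

#1: Formalization: not Q iff ((P and R) iff S)

not Q = not True = False
P and R = True and True = True
(P and R) iff S = True iff True = True
not Q iff ((P and R) iff S) = False iff True = False
So #1 is false.

#2: In symbols: (P -> S) nand (R -> (Q and S))

P -> S = True -> True = True
Q and S = True and True = True
R -> (Q and S) = True -> True = True
(P -> S) nand (R -> (Q and S)) = True nand True = False
Hence #2 is false.

#3: Formalization: Q xor ((not P xor not R) nand not S)

not P = not True = False
not R = not True = False
not P xor not R = False xor False = False
not S = not True = False
(not P xor not R) nand not S = False nand False = True
Q xor ((not P xor not R) nand not S) = True xor True = False
Thus #3 is false.

0 of the 3 statements are true (none).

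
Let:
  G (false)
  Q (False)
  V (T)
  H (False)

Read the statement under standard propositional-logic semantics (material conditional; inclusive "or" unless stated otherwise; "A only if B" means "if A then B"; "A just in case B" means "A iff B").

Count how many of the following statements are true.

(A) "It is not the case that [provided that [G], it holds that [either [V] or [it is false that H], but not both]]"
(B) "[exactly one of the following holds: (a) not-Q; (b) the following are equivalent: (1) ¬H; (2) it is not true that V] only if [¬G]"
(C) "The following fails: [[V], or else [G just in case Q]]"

1

(A): Parsed as ¬(G → (V ⊕ ¬H))

¬H = ¬F = T
V ⊕ ¬H = T ⊕ T = F
G → (V ⊕ ¬H) = F → F = T
¬(G → (V ⊕ ¬H)) = ¬T = F
Hence (A) is false.

(B): Parsed as (¬Q ⊕ (¬H ↔ ¬V)) → ¬G

¬Q = ¬F = T
¬H = ¬F = T
¬V = ¬T = F
¬H ↔ ¬V = T ↔ F = F
¬Q ⊕ (¬H ↔ ¬V) = T ⊕ F = T
¬G = ¬F = T
(¬Q ⊕ (¬H ↔ ¬V)) → ¬G = T → T = T
Thus (B) is true.

(C): Formalization: ¬(V ∨ (G ↔ Q))

G ↔ Q = F ↔ F = T
V ∨ (G ↔ Q) = T ∨ T = T
¬(V ∨ (G ↔ Q)) = ¬T = F
Thus (C) is false.

1 of the 3 statements is true ((B)).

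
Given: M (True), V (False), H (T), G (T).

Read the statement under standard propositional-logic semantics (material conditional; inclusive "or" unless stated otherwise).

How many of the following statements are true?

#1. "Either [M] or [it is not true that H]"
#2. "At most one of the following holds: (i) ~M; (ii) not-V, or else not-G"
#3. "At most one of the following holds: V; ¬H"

3

#1: Formalization: M or not H

not H = not True = False
M or not H = True or False = True
So #1 is true.

#2: Parsed as not M nand (not V or not G)

not M = not True = False
not V = not False = True
not G = not True = False
not V or not G = True or False = True
not M nand (not V or not G) = False nand True = True
So #2 is true.

#3: Parsed as V nand not H

not H = not True = False
V nand not H = False nand False = True
Thus #3 is true.

3 of the 3 statements are true (#1, #2, #3).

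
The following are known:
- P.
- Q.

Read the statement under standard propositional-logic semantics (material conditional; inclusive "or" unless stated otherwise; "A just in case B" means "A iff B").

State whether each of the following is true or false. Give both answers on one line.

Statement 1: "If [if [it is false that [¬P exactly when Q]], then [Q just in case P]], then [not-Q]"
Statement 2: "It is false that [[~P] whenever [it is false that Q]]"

Statement 1: In symbols: (¬(¬P ↔ Q) → (Q ↔ P)) → ¬Q

¬P = ¬T = F
¬P ↔ Q = F ↔ T = F
¬(¬P ↔ Q) = ¬F = T
Q ↔ P = T ↔ T = T
¬(¬P ↔ Q) → (Q ↔ P) = T → T = T
¬Q = ¬T = F
(¬(¬P ↔ Q) → (Q ↔ P)) → ¬Q = T → F = F
Thus Statement 1 is false.

Statement 2: This is ¬(¬Q → ¬P).

¬Q = ¬T = F
¬P = ¬T = F
¬Q → ¬P = F → F = T
¬(¬Q → ¬P) = ¬T = F
Hence Statement 2 is false.

Statement 1 false, Statement 2 false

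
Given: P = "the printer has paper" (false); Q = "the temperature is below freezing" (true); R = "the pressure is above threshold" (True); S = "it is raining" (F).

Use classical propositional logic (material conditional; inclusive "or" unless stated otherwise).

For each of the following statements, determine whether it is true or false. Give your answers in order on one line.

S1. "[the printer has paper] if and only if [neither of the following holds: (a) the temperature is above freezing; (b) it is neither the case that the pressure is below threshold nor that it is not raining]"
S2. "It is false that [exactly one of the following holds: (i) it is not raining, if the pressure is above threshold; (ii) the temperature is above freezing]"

S1: Parsed as P <-> (~Q nor (~R nor ~S))

~Q = ~T = F
~R = ~T = F
~S = ~F = T
~R nor ~S = F nor T = F
~Q nor (~R nor ~S) = F nor F = T
P <-> (~Q nor (~R nor ~S)) = F <-> T = F
Hence S1 is false.

S2: Formalization: ~((R -> ~S) xor ~Q)

~S = ~F = T
R -> ~S = T -> T = T
~Q = ~T = F
(R -> ~S) xor ~Q = T xor F = T
~((R -> ~S) xor ~Q) = ~T = F
Thus S2 is false.

S1 F / S2 F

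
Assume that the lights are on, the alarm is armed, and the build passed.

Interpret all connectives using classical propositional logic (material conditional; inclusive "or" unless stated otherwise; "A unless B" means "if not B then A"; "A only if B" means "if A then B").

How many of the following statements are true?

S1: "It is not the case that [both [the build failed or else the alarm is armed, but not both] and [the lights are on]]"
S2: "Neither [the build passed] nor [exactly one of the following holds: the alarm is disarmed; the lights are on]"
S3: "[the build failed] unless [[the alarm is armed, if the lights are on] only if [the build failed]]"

0

Let R = "the build passed" (T), Q = "the alarm is armed" (T), P = "the lights are on" (T).

S1: This is ¬((¬R ⊕ Q) ∧ P).

¬R = ¬T = F
¬R ⊕ Q = F ⊕ T = T
(¬R ⊕ Q) ∧ P = T ∧ T = T
¬((¬R ⊕ Q) ∧ P) = ¬T = F
So S1 is false.

S2: In symbols: R ↓ (¬Q ⊕ P)

¬Q = ¬T = F
¬Q ⊕ P = F ⊕ T = T
R ↓ (¬Q ⊕ P) = T ↓ T = F
Hence S2 is false.

S3: This is ¬R ∨ ((P → Q) → ¬R).

¬R = ¬T = F
P → Q = T → T = T
¬R = ¬T = F
(P → Q) → ¬R = T → F = F
¬R ∨ ((P → Q) → ¬R) = F ∨ F = F
Hence S3 is false.

True statements: 0 (none).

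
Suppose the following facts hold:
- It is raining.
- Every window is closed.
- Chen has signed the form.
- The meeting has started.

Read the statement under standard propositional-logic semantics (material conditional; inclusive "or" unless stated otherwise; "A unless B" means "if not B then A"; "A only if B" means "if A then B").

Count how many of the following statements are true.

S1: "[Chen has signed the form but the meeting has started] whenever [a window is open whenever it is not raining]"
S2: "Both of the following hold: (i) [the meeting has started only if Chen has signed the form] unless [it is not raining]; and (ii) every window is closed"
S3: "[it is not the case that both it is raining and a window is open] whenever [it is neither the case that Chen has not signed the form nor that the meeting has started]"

3

Let R = "it is raining" (T), K = "a window is open" (F), D = "Chen has signed the form" (T), N = "the meeting has started" (T).

S1: Parsed as (~R -> K) -> (D & N)

~R = ~T = F
~R -> K = F -> F = T
D & N = T & T = T
(~R -> K) -> (D & N) = T -> T = T
Hence S1 is true.

S2: In symbols: ((N -> D) | ~R) & ~K

N -> D = T -> T = T
~R = ~T = F
(N -> D) | ~R = T | F = T
~K = ~F = T
((N -> D) | ~R) & ~K = T & T = T
Hence S2 is true.

S3: This is (~D nor N) -> (R nand K).

~D = ~T = F
~D nor N = F nor T = F
R nand K = T nand F = T
(~D nor N) -> (R nand K) = F -> T = T
Hence S3 is true.

True statements: 3 (S1, S2, S3).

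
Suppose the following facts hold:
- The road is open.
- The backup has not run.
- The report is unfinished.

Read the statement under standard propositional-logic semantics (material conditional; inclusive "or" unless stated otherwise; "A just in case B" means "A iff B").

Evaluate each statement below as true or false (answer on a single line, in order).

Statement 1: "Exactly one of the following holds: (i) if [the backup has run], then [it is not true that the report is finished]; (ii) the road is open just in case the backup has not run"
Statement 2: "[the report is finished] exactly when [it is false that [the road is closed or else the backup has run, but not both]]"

Statement 1 False, Statement 2 False

Let H = "the backup has run" (F), R = "the report is finished" (F), S = "the road is closed" (F).

Statement 1: Formalization: (H -> ~R) xor (~S <-> ~H)

~R = ~F = T
H -> ~R = F -> T = T
~S = ~F = T
~H = ~F = T
~S <-> ~H = T <-> T = T
(H -> ~R) xor (~S <-> ~H) = T xor T = F
Hence Statement 1 is false.

Statement 2: This is R <-> ~(S xor H).

S xor H = F xor F = F
~(S xor H) = ~F = T
R <-> ~(S xor H) = F <-> T = F
So Statement 2 is false.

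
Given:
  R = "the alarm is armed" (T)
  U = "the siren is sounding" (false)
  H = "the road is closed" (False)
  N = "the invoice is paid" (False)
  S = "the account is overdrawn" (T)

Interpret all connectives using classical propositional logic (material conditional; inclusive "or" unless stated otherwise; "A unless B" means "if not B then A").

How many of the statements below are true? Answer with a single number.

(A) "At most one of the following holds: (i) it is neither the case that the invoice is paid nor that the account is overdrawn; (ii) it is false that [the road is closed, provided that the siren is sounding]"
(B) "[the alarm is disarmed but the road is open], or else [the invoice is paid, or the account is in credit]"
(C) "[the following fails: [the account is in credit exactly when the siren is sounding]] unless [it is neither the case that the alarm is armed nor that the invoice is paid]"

1

(A): Formalization: (N ↓ S) ↑ ¬(U → H)

N ↓ S = F ↓ T = F
U → H = F → F = T
¬(U → H) = ¬T = F
(N ↓ S) ↑ ¬(U → H) = F ↑ F = T
So (A) is true.

(B): In symbols: (¬R ∧ ¬H) ∨ (N ∨ ¬S)

¬R = ¬T = F
¬H = ¬F = T
¬R ∧ ¬H = F ∧ T = F
¬S = ¬T = F
N ∨ ¬S = F ∨ F = F
(¬R ∧ ¬H) ∨ (N ∨ ¬S) = F ∨ F = F
So (B) is false.

(C): This is ¬(¬S ↔ U) ∨ (R ↓ N).

¬S = ¬T = F
¬S ↔ U = F ↔ F = T
¬(¬S ↔ U) = ¬T = F
R ↓ N = T ↓ F = F
¬(¬S ↔ U) ∨ (R ↓ N) = F ∨ F = F
Thus (C) is false.

True statements: 1.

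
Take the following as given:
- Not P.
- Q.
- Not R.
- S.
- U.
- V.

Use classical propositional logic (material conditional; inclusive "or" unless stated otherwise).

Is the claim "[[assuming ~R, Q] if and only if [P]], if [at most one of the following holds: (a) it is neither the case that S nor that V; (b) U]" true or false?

Parsed as ((S ↓ V) ↑ U) → ((¬R → Q) ↔ P)

S ↓ V = T ↓ T = F
(S ↓ V) ↑ U = F ↑ T = T
¬R = ¬F = T
¬R → Q = T → T = T
(¬R → Q) ↔ P = T ↔ F = F
((S ↓ V) ↑ U) → ((¬R → Q) ↔ P) = T → F = F

False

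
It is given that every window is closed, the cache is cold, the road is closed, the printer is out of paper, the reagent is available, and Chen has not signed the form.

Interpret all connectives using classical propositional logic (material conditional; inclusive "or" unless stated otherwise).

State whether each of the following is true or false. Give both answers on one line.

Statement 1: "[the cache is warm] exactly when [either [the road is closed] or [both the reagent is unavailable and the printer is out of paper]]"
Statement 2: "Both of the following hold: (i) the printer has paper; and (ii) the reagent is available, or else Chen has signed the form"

Let W = "the cache is warm" (F), D = "the road is closed" (T), K = "the reagent is available" (T), R = "the printer has paper" (F), Q = "Chen has signed the form" (F).

Statement 1: This is W <-> (D | (~K & ~R)).

~K = ~T = F
~R = ~F = T
~K & ~R = F & T = F
D | (~K & ~R) = T | F = T
W <-> (D | (~K & ~R)) = F <-> T = F
Thus Statement 1 is false.

Statement 2: In symbols: R & (K | Q)

K | Q = T | F = T
R & (K | Q) = F & T = F
Hence Statement 2 is false.

Statement 1 false / Statement 2 false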